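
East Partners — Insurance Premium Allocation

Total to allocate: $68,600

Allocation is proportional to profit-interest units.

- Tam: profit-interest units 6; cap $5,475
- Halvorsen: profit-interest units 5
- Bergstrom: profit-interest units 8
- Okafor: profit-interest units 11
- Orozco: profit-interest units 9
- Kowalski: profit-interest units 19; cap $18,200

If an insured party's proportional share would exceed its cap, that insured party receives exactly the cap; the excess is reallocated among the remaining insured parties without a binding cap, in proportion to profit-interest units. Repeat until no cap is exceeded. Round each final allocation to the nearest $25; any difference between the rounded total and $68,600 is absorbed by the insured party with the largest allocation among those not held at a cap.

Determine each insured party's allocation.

Profit-interest units total: 58.
Proportional shares (ignoring caps): Tam 7,096.55; Halvorsen 5,913.79; Bergstrom 9,462.07; Okafor 13,010.34; Orozco 10,644.83; Kowalski 22,472.41.
Cap binds for Tam ($5,475), Kowalski ($18,200); balance $44,925 reallocated over remaining profit-interest units 33.
Remaining shares: Halvorsen 6,806.82 → $6,800; Bergstrom 10,890.91 → $10,900; Okafor 14,975.00 → $14,975; Orozco 12,252.27 → $12,250.

Tam: $5,475 | Halvorsen: $6,800 | Bergstrom: $10,900 | Okafor: $14,975 | Orozco: $12,250 | Kowalski: $18,200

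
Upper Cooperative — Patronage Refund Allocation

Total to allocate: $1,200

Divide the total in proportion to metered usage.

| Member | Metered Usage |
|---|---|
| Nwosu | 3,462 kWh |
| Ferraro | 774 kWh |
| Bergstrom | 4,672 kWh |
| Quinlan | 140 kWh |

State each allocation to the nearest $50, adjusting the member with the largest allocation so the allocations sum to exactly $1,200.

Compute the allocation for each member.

Nwosu: $450; Ferraro: $100; Bergstrom: $650; Quinlan: $0

Combined metered usage = 9,048.
Unrounded shares: Nwosu 3,462/9,048 × $1,200 = 459.15; Ferraro 774/9,048 × $1,200 = 102.65; Bergstrom 4,672/9,048 × $1,200 = 619.63; Quinlan 140/9,048 × $1,200 = 18.57.
At nearest $50: Nwosu $450; Ferraro $100; Bergstrom $600; Quinlan $0. Sum = $1,150.
Difference $1,200 − $1,150 = +$50 applied to largest allocation (Bergstrom): Bergstrom becomes $650.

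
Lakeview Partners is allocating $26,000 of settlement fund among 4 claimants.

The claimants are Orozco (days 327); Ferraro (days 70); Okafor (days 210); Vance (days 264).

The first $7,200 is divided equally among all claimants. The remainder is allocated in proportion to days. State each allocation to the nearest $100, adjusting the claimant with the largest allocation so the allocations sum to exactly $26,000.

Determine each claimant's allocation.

$7,200 shared equally gives $1,800 per claimant.
Remainder $18,800 by days (total 871): Orozco 7,058.09 → $7,100; Ferraro 1,510.91 → $1,500; Okafor 4,532.72 → $4,500; Vance 5,698.28 → $5,700.
Totals: Orozco $1,800 + $7,100 = $8,900; Ferraro $1,800 + $1,500 = $3,300; Okafor $1,800 + $4,500 = $6,300; Vance $1,800 + $5,700 = $7,500.

Orozco: $8,900 · Ferraro: $3,300 · Okafor: $6,300 · Vance: $7,500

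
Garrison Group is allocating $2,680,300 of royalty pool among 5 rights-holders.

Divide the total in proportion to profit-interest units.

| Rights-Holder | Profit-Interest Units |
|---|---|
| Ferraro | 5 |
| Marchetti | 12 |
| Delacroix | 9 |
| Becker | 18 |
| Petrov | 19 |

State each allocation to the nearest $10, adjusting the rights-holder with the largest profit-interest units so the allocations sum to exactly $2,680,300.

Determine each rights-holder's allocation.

Combined profit-interest units = 63.
Pro-rata amounts: Ferraro 5/63 × $2,680,300 = 212,722.22; Marchetti 12/63 × $2,680,300 = 510,533.33; Delacroix 9/63 × $2,680,300 = 382,900.00; Becker 18/63 × $2,680,300 = 765,800.00; Petrov 19/63 × $2,680,300 = 808,344.44.
At nearest $10: Ferraro $212,720; Marchetti $510,530; Delacroix $382,900; Becker $765,800; Petrov $808,340. Sum = $2,680,290.
Difference $2,680,300 − $2,680,290 = +$10 applied to largest profit-interest units (Petrov): Petrov becomes $808,350.

Ferraro: $212,720; Marchetti: $510,530; Delacroix: $382,900; Becker: $765,800; Petrov: $808,350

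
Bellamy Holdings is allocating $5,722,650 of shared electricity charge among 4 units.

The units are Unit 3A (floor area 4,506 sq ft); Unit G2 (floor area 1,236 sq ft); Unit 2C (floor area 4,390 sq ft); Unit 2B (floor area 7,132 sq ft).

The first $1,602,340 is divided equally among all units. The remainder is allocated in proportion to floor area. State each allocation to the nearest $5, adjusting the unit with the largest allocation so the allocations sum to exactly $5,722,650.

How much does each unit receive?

Unit 3A: $1,476,010 · Unit G2: $695,575 · Unit 2C: $1,448,325 · Unit 2B: $2,102,740

Equal tier: $1,602,340 ÷ 4 = $400,585 apiece.
Remainder $4,120,310 by floor area (total 17,264): Unit 3A 1,075,423.82 → $1,075,425; Unit G2 294,989.76 → $294,990; Unit 2C 1,047,738.70 → $1,047,740; Unit 2B 1,702,157.72 → $1,702,160.
Rounding difference −$5 on remainder applied to Unit 2B.
Totals: Unit 3A $400,585 + $1,075,425 = $1,476,010; Unit G2 $400,585 + $294,990 = $695,575; Unit 2C $400,585 + $1,047,740 = $1,448,325; Unit 2B $400,585 + $1,702,155 = $2,102,740.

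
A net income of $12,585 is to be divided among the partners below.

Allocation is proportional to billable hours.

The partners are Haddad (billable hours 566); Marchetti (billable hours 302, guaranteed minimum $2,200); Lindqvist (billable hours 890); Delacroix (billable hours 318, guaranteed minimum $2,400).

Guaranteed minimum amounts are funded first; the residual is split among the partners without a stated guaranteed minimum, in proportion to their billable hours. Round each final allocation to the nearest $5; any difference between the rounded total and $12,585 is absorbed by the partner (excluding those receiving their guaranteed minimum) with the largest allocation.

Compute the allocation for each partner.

Fund the minimums — Marchetti $2,200; Delacroix $2,400. Remaining pool $7,985.
Remaining pool split over remaining billable hours 1,456: Haddad 3,104.06 → $3,105; Lindqvist 4,880.94 → $4,880.

Haddad: $3,105; Marchetti: $2,200; Lindqvist: $4,880; Delacroix: $2,400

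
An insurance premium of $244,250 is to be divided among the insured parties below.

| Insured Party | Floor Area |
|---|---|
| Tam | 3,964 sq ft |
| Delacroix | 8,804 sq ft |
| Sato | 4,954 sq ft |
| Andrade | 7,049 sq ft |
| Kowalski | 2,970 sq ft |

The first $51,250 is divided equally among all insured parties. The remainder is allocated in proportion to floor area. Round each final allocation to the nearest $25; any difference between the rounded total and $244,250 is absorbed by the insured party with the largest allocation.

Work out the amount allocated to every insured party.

Tam: $37,825; Delacroix: $71,475; Sato: $44,725; Andrade: $59,300; Kowalski: $30,925

Equal tier: $51,250 ÷ 5 = $10,250 apiece.
Remainder $193,000 by floor area (total 27,741): Tam 27,578.39 → $27,575; Delacroix 61,251.29 → $61,250; Sato 34,466.03 → $34,475; Andrade 49,041.38 → $49,050; Kowalski 20,662.92 → $20,675.
Rounding difference −$25 on remainder applied to Delacroix.
Totals: Tam $10,250 + $27,575 = $37,825; Delacroix $10,250 + $61,225 = $71,475; Sato $10,250 + $34,475 = $44,725; Andrade $10,250 + $49,050 = $59,300; Kowalski $10,250 + $20,675 = $30,925.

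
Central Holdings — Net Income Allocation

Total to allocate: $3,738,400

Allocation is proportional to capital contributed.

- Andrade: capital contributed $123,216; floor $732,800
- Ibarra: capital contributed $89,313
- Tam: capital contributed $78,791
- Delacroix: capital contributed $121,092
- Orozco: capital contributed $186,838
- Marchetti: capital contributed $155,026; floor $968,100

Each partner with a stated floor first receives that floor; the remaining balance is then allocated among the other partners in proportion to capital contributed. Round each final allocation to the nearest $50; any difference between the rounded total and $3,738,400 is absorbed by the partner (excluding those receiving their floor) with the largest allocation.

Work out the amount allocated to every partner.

Guaranteed amounts: Andrade $732,800; Marchetti $968,100. Residual $2,037,500.
Residual split over remaining capital contributed 476,034: Ibarra 382,273.61 → $382,250; Tam 337,237.81 → $337,250; Delacroix 518,292.71 → $518,300; Orozco 799,695.87 → $799,700.

Andrade: $732,800 | Ibarra: $382,250 | Tam: $337,250 | Delacroix: $518,300 | Orozco: $799,700 | Marchetti: $968,100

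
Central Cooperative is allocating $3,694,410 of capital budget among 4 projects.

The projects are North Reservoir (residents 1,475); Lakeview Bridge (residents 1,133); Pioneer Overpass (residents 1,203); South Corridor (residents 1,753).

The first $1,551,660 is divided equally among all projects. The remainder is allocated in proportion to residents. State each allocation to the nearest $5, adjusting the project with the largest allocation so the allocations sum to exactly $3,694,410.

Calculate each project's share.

North Reservoir: $955,950 | Lakeview Bridge: $824,245 | Pioneer Overpass: $851,200 | South Corridor: $1,063,015

Equal tier: $1,551,660 ÷ 4 = $387,915 apiece.
Remainder $2,142,750 by residents (total 5,564): North Reservoir 568,036.71 → $568,035; Lakeview Bridge 436,329.21 → $436,330; Pioneer Overpass 463,286.89 → $463,285; South Corridor 675,097.19 → $675,095.
Rounding difference +$5 on remainder applied to South Corridor.
Totals: North Reservoir $387,915 + $568,035 = $955,950; Lakeview Bridge $387,915 + $436,330 = $824,245; Pioneer Overpass $387,915 + $463,285 = $851,200; South Corridor $387,915 + $675,100 = $1,063,015.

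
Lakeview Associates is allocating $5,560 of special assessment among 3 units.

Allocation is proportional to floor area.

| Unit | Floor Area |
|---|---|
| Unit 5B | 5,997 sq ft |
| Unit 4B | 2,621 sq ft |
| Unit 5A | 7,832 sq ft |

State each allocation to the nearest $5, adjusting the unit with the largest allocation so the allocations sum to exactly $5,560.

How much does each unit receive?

Combined floor area = 16,450.
Pro-rata amounts: Unit 5B 5,997/16,450 × $5,560 = 2,026.95; Unit 4B 2,621/16,450 × $5,560 = 885.88; Unit 5A 7,832/16,450 × $5,560 = 2,647.17.
After rounding ($5): Unit 5B $2,025; Unit 4B $885; Unit 5A $2,645. Sum = $5,555.
Difference $5,560 − $5,555 = +$5 applied to largest allocation (Unit 5A): Unit 5A becomes $2,650.

Unit 5B: $2,025; Unit 4B: $885; Unit 5A: $2,650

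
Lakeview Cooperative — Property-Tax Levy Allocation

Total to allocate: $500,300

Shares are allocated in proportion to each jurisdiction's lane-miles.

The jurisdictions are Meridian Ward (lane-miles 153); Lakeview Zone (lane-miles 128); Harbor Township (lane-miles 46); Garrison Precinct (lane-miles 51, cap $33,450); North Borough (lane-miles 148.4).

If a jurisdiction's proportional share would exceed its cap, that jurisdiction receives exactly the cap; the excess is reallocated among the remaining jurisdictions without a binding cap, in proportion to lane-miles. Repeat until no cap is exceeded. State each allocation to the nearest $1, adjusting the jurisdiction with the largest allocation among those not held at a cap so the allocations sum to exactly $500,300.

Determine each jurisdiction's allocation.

Meridian Ward: $150,248 · Lakeview Zone: $125,698 · Harbor Township: $45,173 · Garrison Precinct: $33,450 · North Borough: $145,731

Combined lane-miles = 526.4.
Proportional shares (ignoring caps): Meridian Ward 145,413.94; Lakeview Zone 121,653.495; Harbor Township 43,719.22; Garrison Precinct 48,471.31; North Borough 141,042.02.
Cap binds for Garrison Precinct ($33,450); residual $466,850 reallocated over remaining lane-miles 475.4.
Shares after redistribution: Meridian Ward 150,248.32 → $150,248; Lakeview Zone 125,697.94 → $125,698; Harbor Township 45,172.70 → $45,173; North Borough 145,731.05 → $145,731.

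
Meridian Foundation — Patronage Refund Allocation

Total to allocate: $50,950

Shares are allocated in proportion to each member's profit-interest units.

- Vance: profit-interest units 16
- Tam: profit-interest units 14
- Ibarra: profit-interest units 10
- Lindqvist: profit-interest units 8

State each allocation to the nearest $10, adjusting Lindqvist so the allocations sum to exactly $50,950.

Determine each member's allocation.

Profit-interest units total: 48.
Raw shares: Vance 16/48 × $50,950 = 16,983.33; Tam 14/48 × $50,950 = 14,860.42; Ibarra 10/48 × $50,950 = 10,614.58; Lindqvist 8/48 × $50,950 = 8,491.67.
At nearest $10: Vance $16,980; Tam $14,860; Ibarra $10,610; Lindqvist $8,490. Sum = $50,940.
Difference $50,950 − $50,940 = +$10 applied to Lindqvist: Lindqvist becomes $8,500.

Vance: $16,980; Tam: $14,860; Ibarra: $10,610; Lindqvist: $8,500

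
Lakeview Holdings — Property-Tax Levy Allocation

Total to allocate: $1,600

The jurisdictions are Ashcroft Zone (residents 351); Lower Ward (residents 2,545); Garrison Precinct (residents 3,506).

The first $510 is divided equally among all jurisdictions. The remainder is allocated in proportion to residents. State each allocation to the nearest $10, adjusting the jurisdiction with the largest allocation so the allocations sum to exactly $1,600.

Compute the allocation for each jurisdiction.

Ashcroft Zone: $230 · Lower Ward: $600 · Garrison Precinct: $770

$510 shared equally gives $170 per jurisdiction.
Remainder $1,090 by residents (total 6,402): Ashcroft Zone 59.76 → $60; Lower Ward 433.31 → $430; Garrison Precinct 596.93 → $600.
Totals: Ashcroft Zone $170 + $60 = $230; Lower Ward $170 + $430 = $600; Garrison Precinct $170 + $600 = $770.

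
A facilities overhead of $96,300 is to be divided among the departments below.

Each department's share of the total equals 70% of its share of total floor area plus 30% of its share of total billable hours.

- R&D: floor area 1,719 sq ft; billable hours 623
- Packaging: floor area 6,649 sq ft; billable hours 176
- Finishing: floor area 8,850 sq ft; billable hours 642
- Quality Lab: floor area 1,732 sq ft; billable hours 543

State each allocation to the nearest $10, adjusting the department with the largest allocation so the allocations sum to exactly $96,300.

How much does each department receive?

Totals — floor area 18,950, billable hours 1,984.
Combined weights (70% floor area + 30% billable hours): R&D 0.1577; Packaging 0.2722; Finishing 0.4240; Quality Lab 0.1461.
Pro-rata amounts: R&D 15,186.73; Packaging 26,215.02; Finishing 40,830.19; Quality Lab 14,068.06.
After rounding ($10): R&D $15,190; Packaging $26,220; Finishing $40,830; Quality Lab $14,070. Sum = $96,310.
Difference $96,300 − $96,310 = −$10 applied to largest allocation (Finishing): Finishing becomes $40,820.

R&D: $15,190; Packaging: $26,220; Finishing: $40,820; Quality Lab: $14,070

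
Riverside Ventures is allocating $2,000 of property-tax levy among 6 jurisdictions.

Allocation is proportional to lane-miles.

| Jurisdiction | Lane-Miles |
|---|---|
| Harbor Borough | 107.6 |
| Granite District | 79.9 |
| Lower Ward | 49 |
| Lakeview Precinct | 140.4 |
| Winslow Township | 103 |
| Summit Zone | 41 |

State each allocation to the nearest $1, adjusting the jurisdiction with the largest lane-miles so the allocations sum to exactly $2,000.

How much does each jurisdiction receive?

Harbor Borough: $413 | Granite District: $307 | Lower Ward: $188 | Lakeview Precinct: $540 | Winslow Township: $395 | Summit Zone: $157

Sum of lane-miles: 520.9.
Raw shares: Harbor Borough 107.6/520.9 × $2,000 = 413.13; Granite District 79.9/520.9 × $2,000 = 306.78; Lower Ward 49/520.9 × $2,000 = 188.14; Lakeview Precinct 140.4/520.9 × $2,000 = 539.07; Winslow Township 103/520.9 × $2,000 = 395.47; Summit Zone 41/520.9 × $2,000 = 157.42.
After rounding ($1): Harbor Borough $413; Granite District $307; Lower Ward $188; Lakeview Precinct $539; Winslow Township $395; Summit Zone $157. Sum = $1,999.
Difference $2,000 − $1,999 = +$1 applied to largest lane-miles (Lakeview Precinct): Lakeview Precinct becomes $540.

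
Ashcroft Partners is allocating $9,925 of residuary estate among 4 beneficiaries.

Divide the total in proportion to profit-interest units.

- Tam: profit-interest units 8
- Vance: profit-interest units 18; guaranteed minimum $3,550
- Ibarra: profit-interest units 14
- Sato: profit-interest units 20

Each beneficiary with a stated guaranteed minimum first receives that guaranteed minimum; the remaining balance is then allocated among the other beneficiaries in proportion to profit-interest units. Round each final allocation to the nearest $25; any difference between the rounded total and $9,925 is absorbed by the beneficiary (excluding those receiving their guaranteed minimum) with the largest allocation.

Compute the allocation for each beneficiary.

Guaranteed amounts: Vance $3,550. Remaining pool $6,375.
Remaining pool split over remaining profit-interest units 42: Tam 1,214.29 → $1,225; Ibarra 2,125.00 → $2,125; Sato 3,035.71 → $3,025.

Tam: $1,225; Vance: $3,550; Ibarra: $2,125; Sato: $3,025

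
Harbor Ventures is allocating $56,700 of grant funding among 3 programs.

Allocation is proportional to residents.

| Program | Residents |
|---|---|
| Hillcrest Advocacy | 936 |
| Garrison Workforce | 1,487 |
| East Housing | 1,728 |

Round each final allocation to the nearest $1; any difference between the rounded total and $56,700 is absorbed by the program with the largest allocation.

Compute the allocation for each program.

Hillcrest Advocacy: $12,785; Garrison Workforce: $20,311; East Housing: $23,604

Sum of residents: 4,151.
Raw shares: Hillcrest Advocacy 936/4,151 × $56,700 = 12,785.16; Garrison Workforce 1,487/4,151 × $56,700 = 20,311.47; East Housing 1,728/4,151 × $56,700 = 23,603.37.
Rounded to nearest $1: Hillcrest Advocacy $12,785; Garrison Workforce $20,311; East Housing $23,603. Sum = $56,699.
Difference $56,700 − $56,699 = +$1 applied to largest allocation (East Housing): East Housing becomes $23,604.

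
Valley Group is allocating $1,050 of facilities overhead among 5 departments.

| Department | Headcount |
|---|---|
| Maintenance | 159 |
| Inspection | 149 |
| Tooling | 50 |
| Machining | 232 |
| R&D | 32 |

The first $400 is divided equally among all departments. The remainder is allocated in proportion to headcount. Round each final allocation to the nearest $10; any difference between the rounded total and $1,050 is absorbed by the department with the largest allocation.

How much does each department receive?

Maintenance: $250 · Inspection: $240 · Tooling: $130 · Machining: $320 · R&D: $110

Equal tier: $400 ÷ 5 = $80 apiece.
Remainder $650 by headcount (total 622): Maintenance 166.16 → $170; Inspection 155.71 → $160; Tooling 52.25 → $50; Machining 242.44 → $240; R&D 33.44 → $30.
Totals: Maintenance $80 + $170 = $250; Inspection $80 + $160 = $240; Tooling $80 + $50 = $130; Machining $80 + $240 = $320; R&D $80 + $30 = $110.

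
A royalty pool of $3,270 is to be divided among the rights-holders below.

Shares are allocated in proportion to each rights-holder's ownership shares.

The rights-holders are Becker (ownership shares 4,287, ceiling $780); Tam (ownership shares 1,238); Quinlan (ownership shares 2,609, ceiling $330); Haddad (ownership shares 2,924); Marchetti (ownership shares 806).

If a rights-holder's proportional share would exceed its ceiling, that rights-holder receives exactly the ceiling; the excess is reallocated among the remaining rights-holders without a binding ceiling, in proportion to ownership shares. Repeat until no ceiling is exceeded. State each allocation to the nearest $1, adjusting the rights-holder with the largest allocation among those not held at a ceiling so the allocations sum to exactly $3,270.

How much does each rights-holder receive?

Becker: $780 | Tam: $538 | Quinlan: $330 | Haddad: $1,272 | Marchetti: $350

Total ownership shares = 11,864.
Unconstrained shares: Becker 1,181.60; Tam 341.22; Quinlan 719.10; Haddad 805.92; Marchetti 222.15.
Held at cap: Becker ($780), Quinlan ($330); remaining pool $2,160 reallocated over remaining ownership shares 4,968.
Redistributed shares: Tam 538.26 → $538; Haddad 1,271.30 → $1,271; Marchetti 350.43 → $350.
Rounding difference +$1 applied to Haddad → $1,272.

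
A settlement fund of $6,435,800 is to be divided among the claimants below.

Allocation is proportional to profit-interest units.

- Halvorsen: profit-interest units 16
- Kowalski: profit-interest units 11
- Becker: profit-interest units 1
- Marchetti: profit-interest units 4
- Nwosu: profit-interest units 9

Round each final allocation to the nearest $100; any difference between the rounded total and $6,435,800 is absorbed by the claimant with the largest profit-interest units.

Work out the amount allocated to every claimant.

Sum of profit-interest units: 16 + 11 + 1 + 4 + 9 = 41.
Raw shares: Halvorsen 2,511,531.71; Kowalski 1,726,678.05; Becker 156,970.73; Marchetti 627,882.93; Nwosu 1,412,736.59.
Rounded to nearest $100: Halvorsen $2,511,500; Kowalski $1,726,700; Becker $157,000; Marchetti $627,900; Nwosu $1,412,700. Sum = $6,435,800.
No rounding difference to absorb.

Halvorsen: $2,511,500; Kowalski: $1,726,700; Becker: $157,000; Marchetti: $627,900; Nwosu: $1,412,700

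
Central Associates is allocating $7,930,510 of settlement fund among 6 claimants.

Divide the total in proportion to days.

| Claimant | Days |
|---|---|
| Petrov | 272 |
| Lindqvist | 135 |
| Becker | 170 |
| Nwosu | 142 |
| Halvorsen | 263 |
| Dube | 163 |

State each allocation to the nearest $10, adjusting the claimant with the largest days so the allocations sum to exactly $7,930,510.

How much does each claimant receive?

Petrov: $1,883,930; Lindqvist: $935,040; Becker: $1,177,460; Nwosu: $983,520; Halvorsen: $1,821,590; Dube: $1,128,970

Sum of days: 272 + 135 + 170 + 142 + 263 + 163 = 1,145.
Unrounded shares: Petrov 1,883,929.01; Lindqvist 935,038.30; Becker 1,177,455.63; Nwosu 983,521.76; Halvorsen 1,821,593.13; Dube 1,128,972.17.
After rounding ($10): Petrov $1,883,930; Lindqvist $935,040; Becker $1,177,460; Nwosu $983,520; Halvorsen $1,821,590; Dube $1,128,970. Sum = $7,930,510.
No rounding difference to absorb.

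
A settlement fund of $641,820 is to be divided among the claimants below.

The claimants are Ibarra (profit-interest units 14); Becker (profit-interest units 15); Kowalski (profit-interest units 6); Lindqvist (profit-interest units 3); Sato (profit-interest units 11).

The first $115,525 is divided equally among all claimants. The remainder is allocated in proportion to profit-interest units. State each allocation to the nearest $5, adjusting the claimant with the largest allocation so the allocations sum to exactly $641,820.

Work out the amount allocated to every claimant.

Ibarra: $173,475; Becker: $184,215; Kowalski: $87,550; Lindqvist: $55,325; Sato: $141,255

Equal tier: $115,525 ÷ 5 = $23,105 apiece.
Remainder $526,295 by profit-interest units (total 49): Ibarra 150,370.00 → $150,370; Becker 161,110.71 → $161,110; Kowalski 64,444.29 → $64,445; Lindqvist 32,222.14 → $32,220; Sato 118,147.86 → $118,150.
Totals: Ibarra $23,105 + $150,370 = $173,475; Becker $23,105 + $161,110 = $184,215; Kowalski $23,105 + $64,445 = $87,550; Lindqvist $23,105 + $32,220 = $55,325; Sato $23,105 + $118,150 = $141,255.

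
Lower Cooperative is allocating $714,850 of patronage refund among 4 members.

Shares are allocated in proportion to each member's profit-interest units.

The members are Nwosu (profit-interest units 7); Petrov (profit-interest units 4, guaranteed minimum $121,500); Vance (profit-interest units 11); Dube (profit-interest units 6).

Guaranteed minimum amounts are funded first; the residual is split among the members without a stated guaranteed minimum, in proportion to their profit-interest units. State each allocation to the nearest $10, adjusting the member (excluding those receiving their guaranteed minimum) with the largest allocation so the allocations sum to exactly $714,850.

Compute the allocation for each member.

Nwosu: $173,060 | Petrov: $121,500 | Vance: $271,950 | Dube: $148,340

Fund the minimums — Petrov $121,500. Residual $593,350.
Residual split over remaining profit-interest units 24: Nwosu 173,060.42 → $173,060; Vance 271,952.08 → $271,950; Dube 148,337.50 → $148,340.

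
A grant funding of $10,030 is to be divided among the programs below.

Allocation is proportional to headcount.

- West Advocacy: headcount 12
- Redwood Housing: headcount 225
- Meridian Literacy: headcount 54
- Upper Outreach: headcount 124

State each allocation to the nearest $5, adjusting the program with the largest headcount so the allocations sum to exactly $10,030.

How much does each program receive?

Sum of headcount: 12 + 225 + 54 + 124 = 415.
Raw shares: West Advocacy 290.02; Redwood Housing 5,437.95; Meridian Literacy 1,305.11; Upper Outreach 2,996.92.
After rounding ($5): West Advocacy $290; Redwood Housing $5,440; Meridian Literacy $1,305; Upper Outreach $2,995. Sum = $10,030.
Sum already equals the total — no adjustment.

West Advocacy: $290 | Redwood Housing: $5,440 | Meridian Literacy: $1,305 | Upper Outreach: $2,995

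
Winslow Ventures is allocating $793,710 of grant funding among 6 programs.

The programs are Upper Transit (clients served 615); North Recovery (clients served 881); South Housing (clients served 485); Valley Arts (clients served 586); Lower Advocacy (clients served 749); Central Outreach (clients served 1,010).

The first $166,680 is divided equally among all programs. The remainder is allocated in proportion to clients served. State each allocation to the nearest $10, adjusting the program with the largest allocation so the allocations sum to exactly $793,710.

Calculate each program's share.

Upper Transit: $116,920 | North Recovery: $155,480 | South Housing: $98,080 | Valley Arts: $112,720 | Lower Advocacy: $136,340 | Central Outreach: $174,170

$166,680 shared equally gives $27,780 per program.
Remainder $627,030 by clients served (total 4,326): Upper Transit 89,140.88 → $89,140; North Recovery 127,696.12 → $127,700; South Housing 70,298.09 → $70,300; Valley Arts 84,937.49 → $84,940; Lower Advocacy 108,563.45 → $108,560; Central Outreach 146,393.97 → $146,390.
Totals: Upper Transit $27,780 + $89,140 = $116,920; North Recovery $27,780 + $127,700 = $155,480; South Housing $27,780 + $70,300 = $98,080; Valley Arts $27,780 + $84,940 = $112,720; Lower Advocacy $27,780 + $108,560 = $136,340; Central Outreach $27,780 + $146,390 = $174,170.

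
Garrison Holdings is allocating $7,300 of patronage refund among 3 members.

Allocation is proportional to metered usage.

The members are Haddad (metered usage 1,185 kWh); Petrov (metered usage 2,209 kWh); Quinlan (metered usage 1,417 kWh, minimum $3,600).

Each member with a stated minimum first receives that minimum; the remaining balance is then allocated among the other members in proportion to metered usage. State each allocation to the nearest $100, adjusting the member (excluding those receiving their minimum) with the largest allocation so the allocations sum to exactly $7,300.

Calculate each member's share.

Haddad: $1,300; Petrov: $2,400; Quinlan: $3,600

Guaranteed amounts: Quinlan $3,600. Balance $3,700.
Balance split over remaining metered usage 3,394: Haddad 1,291.84 → $1,300; Petrov 2,408.16 → $2,400.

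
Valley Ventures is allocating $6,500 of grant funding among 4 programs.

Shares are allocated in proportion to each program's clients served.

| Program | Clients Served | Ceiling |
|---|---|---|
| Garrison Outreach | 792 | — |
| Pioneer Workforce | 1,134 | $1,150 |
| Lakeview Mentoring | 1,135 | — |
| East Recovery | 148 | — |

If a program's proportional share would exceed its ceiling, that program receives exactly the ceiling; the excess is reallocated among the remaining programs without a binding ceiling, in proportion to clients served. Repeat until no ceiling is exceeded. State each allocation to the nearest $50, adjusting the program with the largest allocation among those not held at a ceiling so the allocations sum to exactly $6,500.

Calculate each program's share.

Garrison Outreach: $2,050 · Pioneer Workforce: $1,150 · Lakeview Mentoring: $2,900 · East Recovery: $400

Sum of clients served: 3,209.
Unconstrained shares: Garrison Outreach 1,604.24; Pioneer Workforce 2,296.98; Lakeview Mentoring 2,299.00; East Recovery 299.78.
Cap binds for Pioneer Workforce ($1,150); balance $5,350 reallocated over remaining clients served 2,075.
Remaining shares: Garrison Outreach 2,042.02 → $2,050; Lakeview Mentoring 2,926.39 → $2,950; East Recovery 381.59 → $400.
Rounding difference −$50 applied to Lakeview Mentoring → $2,900.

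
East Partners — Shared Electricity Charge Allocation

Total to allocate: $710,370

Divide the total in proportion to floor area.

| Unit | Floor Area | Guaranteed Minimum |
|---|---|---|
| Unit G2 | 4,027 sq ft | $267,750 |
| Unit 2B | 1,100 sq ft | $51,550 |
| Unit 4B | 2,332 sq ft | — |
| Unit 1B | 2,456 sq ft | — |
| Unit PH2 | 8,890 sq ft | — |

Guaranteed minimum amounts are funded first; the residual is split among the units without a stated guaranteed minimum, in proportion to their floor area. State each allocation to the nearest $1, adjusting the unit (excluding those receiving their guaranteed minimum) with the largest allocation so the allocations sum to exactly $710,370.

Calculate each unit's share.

Unit G2: $267,750; Unit 2B: $51,550; Unit 4B: $66,675; Unit 1B: $70,220; Unit PH2: $254,175

Minimums first: Unit G2 $267,750; Unit 2B $51,550. Balance $391,070.
Balance split over remaining floor area 13,678: Unit 4B 66,674.60 → $66,675; Unit 1B 70,219.91 → $70,220; Unit PH2 254,175.49 → $254,175.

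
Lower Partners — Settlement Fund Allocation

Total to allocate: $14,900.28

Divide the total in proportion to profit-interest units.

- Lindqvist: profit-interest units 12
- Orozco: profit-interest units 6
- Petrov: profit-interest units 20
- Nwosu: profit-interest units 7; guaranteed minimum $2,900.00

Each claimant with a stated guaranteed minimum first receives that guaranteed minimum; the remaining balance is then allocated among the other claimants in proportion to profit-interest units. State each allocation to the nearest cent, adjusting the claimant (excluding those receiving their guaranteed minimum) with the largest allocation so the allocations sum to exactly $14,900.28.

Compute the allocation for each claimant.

Guaranteed amounts: Nwosu $2,900.00. Remaining pool $12,000.28.
Remaining pool split over remaining profit-interest units 38: Lindqvist 3,789.5621 → $3,789.56; Orozco 1,894.7811 → $1,894.78; Petrov 6,315.9368 → $6,315.94.

Lindqvist: $3,789.56 · Orozco: $1,894.78 · Petrov: $6,315.94 · Nwosu: $2,900.00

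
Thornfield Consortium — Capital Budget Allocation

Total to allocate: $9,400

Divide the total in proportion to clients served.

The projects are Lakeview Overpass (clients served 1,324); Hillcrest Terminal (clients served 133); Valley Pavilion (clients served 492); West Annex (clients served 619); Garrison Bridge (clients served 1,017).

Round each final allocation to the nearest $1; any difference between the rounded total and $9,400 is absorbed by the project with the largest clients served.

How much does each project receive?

Lakeview Overpass: $3,471 | Hillcrest Terminal: $349 | Valley Pavilion: $1,290 | West Annex: $1,623 | Garrison Bridge: $2,667

Clients served total: 1,324 + 133 + 492 + 619 + 1,017 = 3,585.
Raw shares: Lakeview Overpass 3,471.58; Hillcrest Terminal 348.73; Valley Pavilion 1,290.04; West Annex 1,623.04; Garrison Bridge 2,666.61.
At nearest $1: Lakeview Overpass $3,472; Hillcrest Terminal $349; Valley Pavilion $1,290; West Annex $1,623; Garrison Bridge $2,667. Sum = $9,401.
Difference $9,400 − $9,401 = −$1 applied to largest clients served (Lakeview Overpass): Lakeview Overpass becomes $3,471.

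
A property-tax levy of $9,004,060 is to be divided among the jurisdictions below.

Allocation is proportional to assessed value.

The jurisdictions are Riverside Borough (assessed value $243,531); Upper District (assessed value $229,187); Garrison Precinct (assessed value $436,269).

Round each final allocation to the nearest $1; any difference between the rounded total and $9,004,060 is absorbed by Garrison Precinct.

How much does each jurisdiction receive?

Riverside Borough: $2,412,320 · Upper District: $2,270,234 · Garrison Precinct: $4,321,506

Total assessed value = 908,987.
Raw shares: Riverside Borough 243,531/908,987 × $9,004,060 = 2,412,320.24; Upper District 229,187/908,987 × $9,004,060 = 2,270,234.34; Garrison Precinct 436,269/908,987 × $9,004,060 = 4,321,505.43.
Rounded to nearest $1: Riverside Borough $2,412,320; Upper District $2,270,234; Garrison Precinct $4,321,505. Sum = $9,004,059.
Difference $9,004,060 − $9,004,059 = +$1 applied to Garrison Precinct: Garrison Precinct becomes $4,321,506.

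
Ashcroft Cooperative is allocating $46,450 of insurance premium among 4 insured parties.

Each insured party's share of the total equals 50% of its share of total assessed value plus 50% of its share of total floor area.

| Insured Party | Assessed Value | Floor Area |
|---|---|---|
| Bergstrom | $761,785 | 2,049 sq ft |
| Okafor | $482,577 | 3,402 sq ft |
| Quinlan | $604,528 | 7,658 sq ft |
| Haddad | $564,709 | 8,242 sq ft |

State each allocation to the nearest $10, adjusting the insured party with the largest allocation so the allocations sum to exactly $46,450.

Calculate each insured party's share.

Totals — assessed value 2,413,599, floor area 21,351.
Composite weights (50% assessed value + 50% floor area): Bergstrom 0.2058; Okafor 0.1796; Quinlan 0.3046; Haddad 0.3100.
Raw shares: Bergstrom 9,559.16; Okafor 8,344.22; Quinlan 14,147.26; Haddad 14,399.36.
After rounding ($10): Bergstrom $9,560; Okafor $8,340; Quinlan $14,150; Haddad $14,400. Sum = $46,450.
Rounded total matches; no reconciliation needed.

Bergstrom: $9,560 · Okafor: $8,340 · Quinlan: $14,150 · Haddad: $14,400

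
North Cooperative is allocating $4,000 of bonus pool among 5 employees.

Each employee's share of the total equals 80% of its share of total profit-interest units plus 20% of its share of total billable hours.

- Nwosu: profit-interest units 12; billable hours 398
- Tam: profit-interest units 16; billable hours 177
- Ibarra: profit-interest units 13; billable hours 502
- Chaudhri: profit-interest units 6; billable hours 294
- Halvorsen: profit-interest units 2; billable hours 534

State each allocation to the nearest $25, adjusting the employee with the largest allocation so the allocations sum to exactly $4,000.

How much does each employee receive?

Profit-interest units total 49; billable hours total 1,905.
Combined weights (80% profit-interest units + 20% billable hours): Nwosu 0.2377; Tam 0.2798; Ibarra 0.2649; Chaudhri 0.1288; Halvorsen 0.0887.
Unrounded shares: Nwosu 950.81; Tam 1,119.23; Ibarra 1,059.79; Chaudhri 515.30; Halvorsen 354.86.
Rounded to nearest $25: Nwosu $950; Tam $1,125; Ibarra $1,050; Chaudhri $525; Halvorsen $350. Sum = $4,000.
Sum already equals the total — no adjustment.

Nwosu: $950 | Tam: $1,125 | Ibarra: $1,050 | Chaudhri: $525 | Halvorsen: $350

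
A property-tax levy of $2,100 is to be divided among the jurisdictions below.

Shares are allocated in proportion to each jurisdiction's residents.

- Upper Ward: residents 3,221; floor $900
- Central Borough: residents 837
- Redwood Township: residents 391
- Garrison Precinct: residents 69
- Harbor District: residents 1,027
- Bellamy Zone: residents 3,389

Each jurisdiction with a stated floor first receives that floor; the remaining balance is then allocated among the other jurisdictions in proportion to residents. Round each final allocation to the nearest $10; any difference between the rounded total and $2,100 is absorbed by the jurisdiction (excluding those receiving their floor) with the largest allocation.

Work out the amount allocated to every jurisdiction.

Minimums first: Upper Ward $900. Balance $1,200.
Balance split over remaining residents 5,713: Central Borough 175.81 → $180; Redwood Township 82.13 → $80; Garrison Precinct 14.49 → $10; Harbor District 215.72 → $220; Bellamy Zone 711.85 → $710.

Upper Ward: $900 | Central Borough: $180 | Redwood Township: $80 | Garrison Precinct: $10 | Harbor District: $220 | Bellamy Zone: $710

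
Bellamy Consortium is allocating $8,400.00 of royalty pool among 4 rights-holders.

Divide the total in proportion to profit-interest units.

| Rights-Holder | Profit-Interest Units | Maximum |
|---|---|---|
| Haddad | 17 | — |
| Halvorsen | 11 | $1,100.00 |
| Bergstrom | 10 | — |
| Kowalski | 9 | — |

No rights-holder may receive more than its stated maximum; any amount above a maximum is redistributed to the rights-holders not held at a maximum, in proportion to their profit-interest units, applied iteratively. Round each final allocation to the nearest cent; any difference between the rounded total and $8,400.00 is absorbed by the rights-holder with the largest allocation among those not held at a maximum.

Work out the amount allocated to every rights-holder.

Profit-interest units total: 47.
Pro-rata shares before constraints: Haddad 3,038.2979; Halvorsen 1,965.9574; Bergstrom 1,787.2340; Kowalski 1,608.5106.
Held at cap: Halvorsen ($1,100.00); remaining pool $7,300.00 reallocated over remaining profit-interest units 36.
Remaining shares: Haddad 3,447.2222 → $3,447.22; Bergstrom 2,027.7778 → $2,027.78; Kowalski 1,825.0000 → $1,825.00.

Haddad: $3,447.22; Halvorsen: $1,100.00; Bergstrom: $2,027.78; Kowalski: $1,825.00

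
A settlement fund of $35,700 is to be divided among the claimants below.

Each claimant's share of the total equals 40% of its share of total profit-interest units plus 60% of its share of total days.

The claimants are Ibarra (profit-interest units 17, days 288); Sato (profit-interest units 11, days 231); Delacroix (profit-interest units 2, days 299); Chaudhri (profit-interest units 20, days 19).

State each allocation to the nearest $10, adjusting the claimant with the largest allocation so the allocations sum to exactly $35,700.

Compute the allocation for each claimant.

Ibarra: $12,230 | Sato: $9,050 | Delacroix: $8,220 | Chaudhri: $6,200

Totals — profit-interest units 50, days 837.
Blended shares (40% profit-interest units + 60% days): Ibarra 0.3425; Sato 0.2536; Delacroix 0.2303; Chaudhri 0.1736.
Unrounded shares: Ibarra 12,225.52; Sato 9,053.21; Delacroix 8,223.03; Chaudhri 6,198.24.
Rounded to nearest $10: Ibarra $12,230; Sato $9,050; Delacroix $8,220; Chaudhri $6,200. Sum = $35,700.
Sum already equals the total — no adjustment.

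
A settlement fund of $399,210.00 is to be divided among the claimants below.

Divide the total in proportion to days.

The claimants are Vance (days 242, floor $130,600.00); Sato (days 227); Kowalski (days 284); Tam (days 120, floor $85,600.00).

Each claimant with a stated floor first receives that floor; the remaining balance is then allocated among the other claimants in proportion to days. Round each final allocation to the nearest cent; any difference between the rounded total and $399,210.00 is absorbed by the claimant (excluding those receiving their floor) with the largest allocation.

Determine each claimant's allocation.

Vance: $130,600.00 · Sato: $81,297.98 · Kowalski: $101,712.02 · Tam: $85,600.00

Minimums first: Vance $130,600.00; Tam $85,600.00. Residual $183,010.00.
Residual split over remaining days 511: Sato 81,297.9843 → $81,297.98; Kowalski 101,712.0157 → $101,712.02.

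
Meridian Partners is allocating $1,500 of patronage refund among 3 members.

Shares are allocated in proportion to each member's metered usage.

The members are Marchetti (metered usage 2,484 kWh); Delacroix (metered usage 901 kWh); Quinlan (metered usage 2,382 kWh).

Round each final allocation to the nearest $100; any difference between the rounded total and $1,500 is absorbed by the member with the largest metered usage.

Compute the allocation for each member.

Marchetti: $700 | Delacroix: $200 | Quinlan: $600

Total metered usage = 5,767.
Unrounded shares: Marchetti 2,484/5,767 × $1,500 = 646.09; Delacroix 901/5,767 × $1,500 = 234.35; Quinlan 2,382/5,767 × $1,500 = 619.56.
At nearest $100: Marchetti $600; Delacroix $200; Quinlan $600. Sum = $1,400.
Difference $1,500 − $1,400 = +$100 applied to largest metered usage (Marchetti): Marchetti becomes $700.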